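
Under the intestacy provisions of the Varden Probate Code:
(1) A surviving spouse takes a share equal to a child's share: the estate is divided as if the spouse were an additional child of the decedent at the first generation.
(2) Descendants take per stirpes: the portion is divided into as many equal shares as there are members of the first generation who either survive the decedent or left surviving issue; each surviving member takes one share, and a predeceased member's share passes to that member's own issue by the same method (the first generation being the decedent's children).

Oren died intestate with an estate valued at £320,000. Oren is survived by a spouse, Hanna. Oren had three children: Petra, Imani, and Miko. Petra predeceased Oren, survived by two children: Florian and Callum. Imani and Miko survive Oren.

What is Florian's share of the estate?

Florian receives £40,000.

The spouse counts as an additional share at the children's level, so there are 4 primary shares of £80,000. Hanna takes one such share (£80,000).
The children's combined portion (£240,000) is divided into 3 shares of £80,000: Imani and Miko each take £80,000; Petra's £80,000 share passes to Petra's issue.
Petra's share (£80,000) is divided into 2 shares of £40,000: Florian and Callum each take £40,000.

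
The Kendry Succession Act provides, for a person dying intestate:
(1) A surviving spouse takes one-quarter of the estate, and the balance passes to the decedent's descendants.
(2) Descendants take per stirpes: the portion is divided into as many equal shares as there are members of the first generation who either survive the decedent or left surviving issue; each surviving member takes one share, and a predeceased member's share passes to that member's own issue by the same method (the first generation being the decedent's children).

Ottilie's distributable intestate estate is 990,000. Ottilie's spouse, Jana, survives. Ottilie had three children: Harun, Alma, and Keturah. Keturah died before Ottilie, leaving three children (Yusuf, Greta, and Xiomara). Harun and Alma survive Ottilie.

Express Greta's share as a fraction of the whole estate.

Jana takes one-quarter of 990,000 = 247,500. The remaining 742,500 passes to the descendants.
The descendants' portion (742,500) is divided into 3 shares of 247,500: Harun and Alma each take 247,500; Keturah's 247,500 share passes to Keturah's issue.
Keturah's share (247,500) is divided into 3 shares of 82,500: Yusuf, Greta, and Xiomara each take 82,500.

Greta receives 1/12 of the estate.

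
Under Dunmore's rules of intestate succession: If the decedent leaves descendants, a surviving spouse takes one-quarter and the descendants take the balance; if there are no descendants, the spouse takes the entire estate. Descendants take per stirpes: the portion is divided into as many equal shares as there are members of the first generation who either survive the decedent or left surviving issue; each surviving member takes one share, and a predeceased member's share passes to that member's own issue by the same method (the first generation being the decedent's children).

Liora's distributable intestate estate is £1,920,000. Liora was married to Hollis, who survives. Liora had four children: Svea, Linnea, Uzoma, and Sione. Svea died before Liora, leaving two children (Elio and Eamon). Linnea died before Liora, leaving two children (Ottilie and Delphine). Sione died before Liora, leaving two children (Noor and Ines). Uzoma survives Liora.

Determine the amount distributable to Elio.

Hollis takes one-quarter of £1,920,000 = £480,000. The remaining £1,440,000 passes to the descendants.
The descendants' portion (£1,440,000) is divided into 4 shares of £360,000: Uzoma takes £360,000; Svea's £360,000 share passes to Svea's issue; Linnea's £360,000 share passes to Linnea's issue; Sione's £360,000 share passes to Sione's issue.
Svea's share (£360,000) is divided into 2 shares of £180,000: Elio and Eamon each take £180,000.
Linnea's share (£360,000) is divided into 2 shares of £180,000: Ottilie and Delphine each take £180,000.
Sione's share (£360,000) is divided into 2 shares of £180,000: Noor and Ines each take £180,000.

Elio receives £180,000.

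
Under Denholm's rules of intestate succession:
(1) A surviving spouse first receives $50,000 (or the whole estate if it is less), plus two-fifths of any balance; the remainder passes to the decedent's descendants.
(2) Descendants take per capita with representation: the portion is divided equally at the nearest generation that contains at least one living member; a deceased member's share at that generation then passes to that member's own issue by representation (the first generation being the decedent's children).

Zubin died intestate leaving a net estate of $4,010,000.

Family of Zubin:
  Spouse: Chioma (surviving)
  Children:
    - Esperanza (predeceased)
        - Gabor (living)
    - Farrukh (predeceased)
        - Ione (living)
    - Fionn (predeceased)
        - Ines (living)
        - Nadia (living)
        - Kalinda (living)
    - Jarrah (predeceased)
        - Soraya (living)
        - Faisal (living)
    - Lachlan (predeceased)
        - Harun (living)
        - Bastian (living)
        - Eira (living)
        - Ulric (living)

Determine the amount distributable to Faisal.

Faisal receives $216,000.

Chioma first takes $50,000, leaving a balance of $3,960,000. Chioma then takes two-fifths of the balance ($1,584,000), for a total of $1,634,000. The remaining $2,376,000 passes to the descendants.
No child survives, so the initial division is made at the grandchildren's generation.
The descendants' portion ($2,376,000) is divided into 11 shares of $216,000: Gabor, Ione, Ines, Nadia, Kalinda, Soraya, Faisal, Harun, Bastian, Eira, and Ulric each take $216,000.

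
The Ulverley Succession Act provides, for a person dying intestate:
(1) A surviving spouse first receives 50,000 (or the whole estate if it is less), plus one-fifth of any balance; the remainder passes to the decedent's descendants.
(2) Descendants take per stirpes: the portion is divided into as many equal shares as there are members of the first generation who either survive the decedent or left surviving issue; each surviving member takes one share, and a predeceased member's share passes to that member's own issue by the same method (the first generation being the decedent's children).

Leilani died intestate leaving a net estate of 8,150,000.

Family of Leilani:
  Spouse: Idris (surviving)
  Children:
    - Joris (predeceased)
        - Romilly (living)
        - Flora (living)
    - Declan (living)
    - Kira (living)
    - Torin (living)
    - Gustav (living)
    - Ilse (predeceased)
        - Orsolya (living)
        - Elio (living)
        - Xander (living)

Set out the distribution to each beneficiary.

Idris first takes 50,000, leaving a balance of 8,100,000. Idris then takes one-fifth of the balance (1,620,000), for a total of 1,670,000. The remaining 6,480,000 passes to the descendants.
The descendants' portion (6,480,000) is divided into 6 shares of 1,080,000: Declan, Kira, Torin, and Gustav each take 1,080,000; Joris's 1,080,000 share passes to Joris's issue; Ilse's 1,080,000 share passes to Ilse's issue.
Joris's share (1,080,000) is divided into 2 shares of 540,000: Romilly and Flora each take 540,000.
Ilse's share (1,080,000) is divided into 3 shares of 360,000: Orsolya, Elio, and Xander each take 360,000.

Idris: 1,670,000; Romilly: 540,000; Flora: 540,000; Declan: 1,080,000; Kira: 1,080,000; Torin: 1,080,000; Gustav: 1,080,000; Orsolya: 360,000; Elio: 360,000; Xander: 360,000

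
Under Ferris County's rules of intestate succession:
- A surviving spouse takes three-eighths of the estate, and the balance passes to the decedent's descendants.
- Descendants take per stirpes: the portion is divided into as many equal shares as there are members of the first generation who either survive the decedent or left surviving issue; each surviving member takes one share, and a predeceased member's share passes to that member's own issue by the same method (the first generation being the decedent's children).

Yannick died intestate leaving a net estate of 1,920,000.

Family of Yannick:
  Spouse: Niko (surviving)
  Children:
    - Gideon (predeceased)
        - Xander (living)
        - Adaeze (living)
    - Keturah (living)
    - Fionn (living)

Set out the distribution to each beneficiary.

Niko takes three-eighths of 1,920,000 = 720,000. The remaining 1,200,000 passes to the descendants.
The descendants' portion (1,200,000) is divided into 3 shares of 400,000: Keturah and Fionn each take 400,000; Gideon's 400,000 share passes to Gideon's issue.
Gideon's share (400,000) is divided into 2 shares of 200,000: Xander and Adaeze each take 200,000.

Niko: 720,000; Xander: 200,000; Adaeze: 200,000; Keturah: 400,000; Fionn: 400,000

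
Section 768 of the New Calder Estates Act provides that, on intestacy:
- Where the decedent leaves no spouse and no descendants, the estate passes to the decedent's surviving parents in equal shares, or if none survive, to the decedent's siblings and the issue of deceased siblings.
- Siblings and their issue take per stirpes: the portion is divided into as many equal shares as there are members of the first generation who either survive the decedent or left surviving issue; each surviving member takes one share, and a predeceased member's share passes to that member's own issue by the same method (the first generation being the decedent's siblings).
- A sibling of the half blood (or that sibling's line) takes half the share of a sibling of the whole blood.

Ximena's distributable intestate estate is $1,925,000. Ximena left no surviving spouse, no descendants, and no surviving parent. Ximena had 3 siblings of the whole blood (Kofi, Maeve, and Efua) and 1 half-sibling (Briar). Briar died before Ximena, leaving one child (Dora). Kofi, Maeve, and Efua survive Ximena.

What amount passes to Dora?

The entire $1,925,000 passes to the siblings and their issue.
Counting each half-blood sibling's line as half a unit, there are 7/2 units in $1,925,000, so one unit is $550,000. Whole-blood lines (Kofi, Maeve, and Efua) take $550,000 each; half-blood lines (Briar) take $275,000 each.
Briar's share ($275,000) passes entirely to Dora.

Dora receives $275,000.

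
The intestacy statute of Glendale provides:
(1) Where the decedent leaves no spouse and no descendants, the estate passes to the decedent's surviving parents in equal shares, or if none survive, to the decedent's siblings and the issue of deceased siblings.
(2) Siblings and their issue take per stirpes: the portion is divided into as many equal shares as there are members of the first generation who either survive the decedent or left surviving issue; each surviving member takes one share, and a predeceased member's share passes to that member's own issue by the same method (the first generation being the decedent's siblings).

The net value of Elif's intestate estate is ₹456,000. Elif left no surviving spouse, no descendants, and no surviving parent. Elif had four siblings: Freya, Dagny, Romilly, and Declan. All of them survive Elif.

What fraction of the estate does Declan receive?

Declan receives 1/4 of the estate.

The entire ₹456,000 passes to the siblings and their issue.
That amount (₹456,000) is divided into 4 shares of ₹114,000: Freya, Dagny, Romilly, and Declan each take ₹114,000.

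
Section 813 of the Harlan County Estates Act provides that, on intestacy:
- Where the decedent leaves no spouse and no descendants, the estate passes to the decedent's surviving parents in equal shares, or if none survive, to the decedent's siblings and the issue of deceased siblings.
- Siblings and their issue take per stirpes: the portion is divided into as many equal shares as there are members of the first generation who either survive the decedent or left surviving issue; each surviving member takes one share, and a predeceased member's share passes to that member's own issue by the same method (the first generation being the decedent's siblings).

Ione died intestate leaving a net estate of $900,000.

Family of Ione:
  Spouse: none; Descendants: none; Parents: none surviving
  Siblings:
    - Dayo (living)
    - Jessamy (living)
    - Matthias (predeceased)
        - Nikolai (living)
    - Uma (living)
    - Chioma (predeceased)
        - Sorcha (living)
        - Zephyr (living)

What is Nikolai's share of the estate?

Nikolai receives $180,000.

The entire $900,000 passes to the siblings and their issue.
That amount ($900,000) is divided into 5 shares of $180,000: Dayo, Jessamy, and Uma each take $180,000; Matthias's $180,000 share passes to Matthias's issue; Chioma's $180,000 share passes to Chioma's issue.
Matthias's share ($180,000) passes entirely to Nikolai.
Chioma's share ($180,000) is divided into 2 shares of $90,000: Sorcha and Zephyr each take $90,000.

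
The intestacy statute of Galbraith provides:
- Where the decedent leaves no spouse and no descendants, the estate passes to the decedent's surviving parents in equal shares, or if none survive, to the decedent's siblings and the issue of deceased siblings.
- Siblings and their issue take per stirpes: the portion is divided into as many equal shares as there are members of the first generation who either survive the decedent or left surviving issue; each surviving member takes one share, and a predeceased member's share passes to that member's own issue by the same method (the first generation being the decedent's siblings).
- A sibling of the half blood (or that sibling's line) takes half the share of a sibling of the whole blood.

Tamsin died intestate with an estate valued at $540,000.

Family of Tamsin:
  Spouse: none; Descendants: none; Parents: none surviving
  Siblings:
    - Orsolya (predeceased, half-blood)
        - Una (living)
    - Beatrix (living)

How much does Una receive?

Una receives $180,000.

The entire $540,000 passes to the siblings and their issue.
Counting each half-blood sibling's line as half a unit, there are 3/2 units in $540,000, so one unit is $360,000. Whole-blood lines (Beatrix) take $360,000 each; half-blood lines (Orsolya) take $180,000 each.
Orsolya's share ($180,000) passes entirely to Una.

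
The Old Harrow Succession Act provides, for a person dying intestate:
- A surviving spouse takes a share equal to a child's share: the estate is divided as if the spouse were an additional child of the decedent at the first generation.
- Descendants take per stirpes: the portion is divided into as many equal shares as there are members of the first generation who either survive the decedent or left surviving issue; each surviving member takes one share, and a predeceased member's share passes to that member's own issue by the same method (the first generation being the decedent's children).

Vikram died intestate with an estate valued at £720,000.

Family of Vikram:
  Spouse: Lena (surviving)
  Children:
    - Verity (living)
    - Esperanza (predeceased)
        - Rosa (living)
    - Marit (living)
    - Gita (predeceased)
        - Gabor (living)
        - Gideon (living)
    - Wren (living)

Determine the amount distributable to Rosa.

The spouse counts as an additional share at the children's level, so there are 6 primary shares of £120,000. Lena takes one such share (£120,000).
The children's combined portion (£600,000) is divided into 5 shares of £120,000: Verity, Marit, and Wren each take £120,000; Esperanza's £120,000 share passes to Esperanza's issue; Gita's £120,000 share passes to Gita's issue.
Esperanza's share (£120,000) passes entirely to Rosa.
Gita's share (£120,000) is divided into 2 shares of £60,000: Gabor and Gideon each take £60,000.

Rosa receives £120,000.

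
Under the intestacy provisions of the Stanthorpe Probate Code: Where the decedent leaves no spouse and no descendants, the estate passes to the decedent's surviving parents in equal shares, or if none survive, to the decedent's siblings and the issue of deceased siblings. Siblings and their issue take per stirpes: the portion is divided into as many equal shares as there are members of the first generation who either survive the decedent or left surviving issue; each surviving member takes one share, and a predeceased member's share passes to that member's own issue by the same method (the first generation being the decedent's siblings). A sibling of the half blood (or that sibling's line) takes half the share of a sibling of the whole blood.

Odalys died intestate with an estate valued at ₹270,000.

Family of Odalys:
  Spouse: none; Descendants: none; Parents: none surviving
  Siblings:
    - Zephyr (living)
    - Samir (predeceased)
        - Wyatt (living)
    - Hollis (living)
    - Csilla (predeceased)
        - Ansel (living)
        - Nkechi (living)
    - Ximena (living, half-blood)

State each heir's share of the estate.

The entire ₹270,000 passes to the siblings and their issue.
Counting each half-blood sibling's line as half a unit, there are 9/2 units in ₹270,000, so one unit is ₹60,000. Whole-blood lines (Zephyr, Samir, Hollis, and Csilla) take ₹60,000 each; half-blood lines (Ximena) take ₹30,000 each.
Samir's share (₹60,000) passes entirely to Wyatt.
Csilla's share (₹60,000) is divided into 2 shares of ₹30,000: Ansel and Nkechi each take ₹30,000.

Zephyr: ₹60,000; Wyatt: ₹60,000; Hollis: ₹60,000; Ansel: ₹30,000; Nkechi: ₹30,000; Ximena: ₹30,000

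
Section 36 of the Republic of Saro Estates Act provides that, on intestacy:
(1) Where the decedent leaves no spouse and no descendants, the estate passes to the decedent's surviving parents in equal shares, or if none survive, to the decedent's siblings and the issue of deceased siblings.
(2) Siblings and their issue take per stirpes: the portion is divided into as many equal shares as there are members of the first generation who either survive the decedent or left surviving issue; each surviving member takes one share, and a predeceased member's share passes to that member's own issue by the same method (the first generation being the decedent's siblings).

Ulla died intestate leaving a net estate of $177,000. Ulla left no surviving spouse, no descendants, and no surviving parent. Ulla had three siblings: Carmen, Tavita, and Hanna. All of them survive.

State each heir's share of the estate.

The entire $177,000 passes to the siblings and their issue.
That amount ($177,000) is divided into 3 shares of $59,000: Carmen, Tavita, and Hanna each take $59,000.

Carmen: $59,000; Tavita: $59,000; Hanna: $59,000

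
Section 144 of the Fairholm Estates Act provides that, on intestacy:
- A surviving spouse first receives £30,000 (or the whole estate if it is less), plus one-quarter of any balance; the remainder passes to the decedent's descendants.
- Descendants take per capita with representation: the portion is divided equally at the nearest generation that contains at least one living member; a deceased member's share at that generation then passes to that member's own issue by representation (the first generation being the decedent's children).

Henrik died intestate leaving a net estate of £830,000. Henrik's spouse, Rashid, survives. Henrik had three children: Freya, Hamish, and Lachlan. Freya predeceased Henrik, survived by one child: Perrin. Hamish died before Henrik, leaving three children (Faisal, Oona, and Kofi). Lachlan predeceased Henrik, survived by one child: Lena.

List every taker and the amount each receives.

Rashid: £230,000; Perrin: £120,000; Faisal: £120,000; Oona: £120,000; Kofi: £120,000; Lena: £120,000

Rashid first takes £30,000, leaving a balance of £800,000. Rashid then takes one-quarter of the balance (£200,000), for a total of £230,000. The remaining £600,000 passes to the descendants.
No child survives, so the initial division is made at the grandchildren's generation.
The descendants' portion (£600,000) is divided into 5 shares of £120,000: Perrin, Faisal, Oona, Kofi, and Lena each take £120,000.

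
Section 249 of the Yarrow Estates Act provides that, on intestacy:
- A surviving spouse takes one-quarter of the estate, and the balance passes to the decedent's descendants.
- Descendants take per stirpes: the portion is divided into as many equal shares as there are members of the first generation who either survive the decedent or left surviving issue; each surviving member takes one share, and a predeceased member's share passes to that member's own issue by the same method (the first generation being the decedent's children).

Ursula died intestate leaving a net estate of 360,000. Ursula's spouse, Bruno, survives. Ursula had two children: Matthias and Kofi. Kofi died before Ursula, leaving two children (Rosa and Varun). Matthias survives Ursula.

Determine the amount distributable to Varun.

Bruno takes one-quarter of 360,000 = 90,000. The remaining 270,000 passes to the descendants.
The descendants' portion (270,000) is divided into 2 shares of 135,000: Matthias takes 135,000; Kofi's 135,000 share passes to Kofi's issue.
Kofi's share (135,000) is divided into 2 shares of 67,500: Rosa and Varun each take 67,500.

Varun receives 67,500.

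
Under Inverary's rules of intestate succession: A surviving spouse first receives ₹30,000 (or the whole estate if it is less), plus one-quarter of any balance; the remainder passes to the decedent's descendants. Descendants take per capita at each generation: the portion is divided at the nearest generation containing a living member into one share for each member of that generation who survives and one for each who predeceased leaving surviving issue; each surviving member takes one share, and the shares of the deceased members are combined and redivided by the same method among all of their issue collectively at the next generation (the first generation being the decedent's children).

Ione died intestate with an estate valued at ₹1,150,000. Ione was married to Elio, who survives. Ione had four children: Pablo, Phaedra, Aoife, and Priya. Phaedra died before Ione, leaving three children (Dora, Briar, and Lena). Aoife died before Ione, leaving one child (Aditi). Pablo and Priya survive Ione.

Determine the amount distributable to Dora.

Dora receives ₹105,000.

Elio first takes ₹30,000, leaving a balance of ₹1,120,000. Elio then takes one-quarter of the balance (₹280,000), for a total of ₹310,000. The remaining ₹840,000 passes to the descendants.
The descendants' portion (₹840,000) is divided at the children's generation into 4 shares of ₹210,000. Pablo and Priya each take ₹210,000. The 2 shares of the deceased (Phaedra and Aoife) are combined into a pool of ₹420,000.
That pool (₹420,000) is divided at the grandchildren's generation equally among Dora, Briar, Lena, and Aditi: ₹105,000 each.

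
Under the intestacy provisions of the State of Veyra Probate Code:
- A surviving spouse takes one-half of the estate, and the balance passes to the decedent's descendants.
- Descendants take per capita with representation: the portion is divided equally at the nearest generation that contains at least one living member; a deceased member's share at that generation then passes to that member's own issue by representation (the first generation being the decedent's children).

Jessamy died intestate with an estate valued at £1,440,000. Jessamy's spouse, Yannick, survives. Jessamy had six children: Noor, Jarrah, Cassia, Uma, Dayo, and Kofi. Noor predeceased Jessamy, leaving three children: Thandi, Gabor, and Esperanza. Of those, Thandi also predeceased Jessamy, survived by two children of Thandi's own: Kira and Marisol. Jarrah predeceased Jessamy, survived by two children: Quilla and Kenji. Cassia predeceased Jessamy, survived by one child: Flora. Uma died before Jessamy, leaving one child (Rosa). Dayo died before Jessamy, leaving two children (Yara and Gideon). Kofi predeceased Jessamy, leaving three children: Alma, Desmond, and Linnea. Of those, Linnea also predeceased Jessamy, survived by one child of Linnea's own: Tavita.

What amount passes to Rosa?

Yannick takes one-half of £1,440,000 = £720,000. The remaining £720,000 passes to the descendants.
No child survives, so the initial division is made at the grandchildren's generation.
The descendants' portion (£720,000) is divided into 12 shares of £60,000: Gabor, Esperanza, Quilla, Kenji, Flora, Rosa, Yara, Gideon, Alma, and Desmond each take £60,000; Thandi's £60,000 share passes to Thandi's issue; Linnea's £60,000 share passes to Linnea's issue.
Thandi's share (£60,000) is divided into 2 shares of £30,000: Kira and Marisol each take £30,000.
Linnea's share (£60,000) passes entirely to Tavita.

Rosa receives £60,000.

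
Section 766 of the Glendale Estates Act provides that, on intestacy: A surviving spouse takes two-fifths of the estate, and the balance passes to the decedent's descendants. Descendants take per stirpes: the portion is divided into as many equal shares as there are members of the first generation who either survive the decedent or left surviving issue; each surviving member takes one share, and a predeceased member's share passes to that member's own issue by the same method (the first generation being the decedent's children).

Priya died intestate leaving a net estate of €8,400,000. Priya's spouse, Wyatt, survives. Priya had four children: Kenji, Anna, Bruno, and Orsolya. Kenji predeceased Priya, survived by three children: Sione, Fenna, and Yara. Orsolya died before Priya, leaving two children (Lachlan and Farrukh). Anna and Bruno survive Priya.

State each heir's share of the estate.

Wyatt: €3,360,000; Sione: €420,000; Fenna: €420,000; Yara: €420,000; Anna: €1,260,000; Bruno: €1,260,000; Lachlan: €630,000; Farrukh: €630,000

Wyatt takes two-fifths of €8,400,000 = €3,360,000. The remaining €5,040,000 passes to the descendants.
The descendants' portion (€5,040,000) is divided into 4 shares of €1,260,000: Anna and Bruno each take €1,260,000; Kenji's €1,260,000 share passes to Kenji's issue; Orsolya's €1,260,000 share passes to Orsolya's issue.
Kenji's share (€1,260,000) is divided into 3 shares of €420,000: Sione, Fenna, and Yara each take €420,000.
Orsolya's share (€1,260,000) is divided into 2 shares of €630,000: Lachlan and Farrukh each take €630,000.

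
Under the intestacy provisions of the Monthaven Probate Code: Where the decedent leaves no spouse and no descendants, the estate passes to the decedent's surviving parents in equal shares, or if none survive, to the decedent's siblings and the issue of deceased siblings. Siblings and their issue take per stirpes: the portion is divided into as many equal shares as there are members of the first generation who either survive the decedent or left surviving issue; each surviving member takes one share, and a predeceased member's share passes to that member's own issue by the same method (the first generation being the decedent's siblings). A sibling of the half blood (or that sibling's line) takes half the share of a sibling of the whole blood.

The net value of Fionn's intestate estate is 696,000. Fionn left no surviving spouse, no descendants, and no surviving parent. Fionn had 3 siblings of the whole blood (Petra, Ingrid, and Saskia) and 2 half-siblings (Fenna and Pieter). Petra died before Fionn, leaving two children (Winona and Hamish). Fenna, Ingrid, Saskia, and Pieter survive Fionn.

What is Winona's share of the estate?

Winona receives 87,000.

The entire 696,000 passes to the siblings and their issue.
Counting each half-blood sibling's line as half a unit, there are 4 units in 696,000, so one unit is 174,000. Whole-blood lines (Petra, Ingrid, and Saskia) take 174,000 each; half-blood lines (Fenna and Pieter) take 87,000 each.
Petra's share (174,000) is divided into 2 shares of 87,000: Winona and Hamish each take 87,000.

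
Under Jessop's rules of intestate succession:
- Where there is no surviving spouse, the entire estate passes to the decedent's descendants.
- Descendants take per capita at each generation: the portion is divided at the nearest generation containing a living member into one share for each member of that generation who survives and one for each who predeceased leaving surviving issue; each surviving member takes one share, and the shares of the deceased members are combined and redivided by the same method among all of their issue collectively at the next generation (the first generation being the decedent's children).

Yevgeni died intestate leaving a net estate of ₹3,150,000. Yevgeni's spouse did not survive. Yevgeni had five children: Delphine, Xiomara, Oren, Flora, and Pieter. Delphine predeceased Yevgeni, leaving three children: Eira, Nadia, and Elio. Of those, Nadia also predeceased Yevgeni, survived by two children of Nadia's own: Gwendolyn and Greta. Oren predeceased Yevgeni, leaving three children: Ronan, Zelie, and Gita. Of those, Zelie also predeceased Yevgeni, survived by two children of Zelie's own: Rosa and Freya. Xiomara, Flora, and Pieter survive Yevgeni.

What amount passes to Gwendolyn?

Gwendolyn receives ₹105,000.

The entire ₹3,150,000 passes to the descendants.
That amount (₹3,150,000) is divided at the children's generation into 5 shares of ₹630,000. Xiomara, Flora, and Pieter each take ₹630,000. The 2 shares of the deceased (Delphine and Oren) are combined into a pool of ₹1,260,000.
That pool (₹1,260,000) is divided at the grandchildren's generation into 6 shares of ₹210,000. Eira, Elio, Ronan, and Gita each take ₹210,000. The 2 shares of the deceased (Nadia and Zelie) are combined into a pool of ₹420,000.
That pool (₹420,000) is divided at the great-grandchildren's generation equally among Gwendolyn, Greta, Rosa, and Freya: ₹105,000 each.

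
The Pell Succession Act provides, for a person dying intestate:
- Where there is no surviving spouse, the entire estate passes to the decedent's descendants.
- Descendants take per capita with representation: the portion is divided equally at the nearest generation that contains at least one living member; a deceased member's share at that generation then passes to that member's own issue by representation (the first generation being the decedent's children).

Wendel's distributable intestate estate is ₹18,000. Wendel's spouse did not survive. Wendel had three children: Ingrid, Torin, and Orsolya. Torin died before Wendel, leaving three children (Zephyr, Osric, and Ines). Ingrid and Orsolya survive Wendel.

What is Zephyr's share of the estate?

Zephyr receives ₹2,000.

The entire ₹18,000 passes to the descendants.
That amount (₹18,000) is divided into 3 shares of ₹6,000: Ingrid and Orsolya each take ₹6,000; Torin's ₹6,000 share passes to Torin's issue.
Torin's share (₹6,000) is divided into 3 shares of ₹2,000: Zephyr, Osric, and Ines each take ₹2,000.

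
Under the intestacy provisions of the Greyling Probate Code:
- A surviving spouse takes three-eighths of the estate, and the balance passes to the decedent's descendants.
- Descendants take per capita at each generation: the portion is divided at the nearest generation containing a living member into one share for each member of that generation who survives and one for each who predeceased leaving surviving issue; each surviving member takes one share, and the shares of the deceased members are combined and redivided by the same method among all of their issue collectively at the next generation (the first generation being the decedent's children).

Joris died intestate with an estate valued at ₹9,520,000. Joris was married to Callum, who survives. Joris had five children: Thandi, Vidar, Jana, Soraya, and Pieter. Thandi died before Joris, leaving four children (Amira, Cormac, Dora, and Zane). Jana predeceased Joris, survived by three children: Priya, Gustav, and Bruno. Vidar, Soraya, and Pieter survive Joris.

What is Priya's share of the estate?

Callum takes three-eighths of ₹9,520,000 = ₹3,570,000. The remaining ₹5,950,000 passes to the descendants.
The descendants' portion (₹5,950,000) is divided at the children's generation into 5 shares of ₹1,190,000. Vidar, Soraya, and Pieter each take ₹1,190,000. The 2 shares of the deceased (Thandi and Jana) are combined into a pool of ₹2,380,000.
That pool (₹2,380,000) is divided at the grandchildren's generation equally among Amira, Cormac, Dora, Zane, Priya, Gustav, and Bruno: ₹340,000 each.

Priya receives ₹340,000.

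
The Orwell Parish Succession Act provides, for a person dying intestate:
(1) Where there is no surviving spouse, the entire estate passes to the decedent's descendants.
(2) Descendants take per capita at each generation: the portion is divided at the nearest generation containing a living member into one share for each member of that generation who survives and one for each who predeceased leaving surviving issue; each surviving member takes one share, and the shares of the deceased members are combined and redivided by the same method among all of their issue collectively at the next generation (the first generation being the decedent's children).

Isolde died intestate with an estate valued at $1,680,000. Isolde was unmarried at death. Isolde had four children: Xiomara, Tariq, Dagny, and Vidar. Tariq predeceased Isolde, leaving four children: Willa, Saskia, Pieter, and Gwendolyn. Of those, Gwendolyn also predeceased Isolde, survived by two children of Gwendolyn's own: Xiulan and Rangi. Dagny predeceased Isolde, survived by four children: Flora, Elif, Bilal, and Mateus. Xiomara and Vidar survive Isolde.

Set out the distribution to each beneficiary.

The entire $1,680,000 passes to the descendants.
That amount ($1,680,000) is divided at the children's generation into 4 shares of $420,000. Xiomara and Vidar each take $420,000. The 2 shares of the deceased (Tariq and Dagny) are combined into a pool of $840,000.
That pool ($840,000) is divided at the grandchildren's generation into 8 shares of $105,000. Willa, Saskia, Pieter, Flora, Elif, Bilal, and Mateus each take $105,000. The remaining share for the deceased Gwendolyn ($105,000) is carried to the next generation.
That pool ($105,000) is divided at the great-grandchildren's generation equally among Xiulan and Rangi: $52,500 each.

Xiomara: $420,000; Willa: $105,000; Saskia: $105,000; Pieter: $105,000; Xiulan: $52,500; Rangi: $52,500; Flora: $105,000; Elif: $105,000; Bilal: $105,000; Mateus: $105,000; Vidar: $420,000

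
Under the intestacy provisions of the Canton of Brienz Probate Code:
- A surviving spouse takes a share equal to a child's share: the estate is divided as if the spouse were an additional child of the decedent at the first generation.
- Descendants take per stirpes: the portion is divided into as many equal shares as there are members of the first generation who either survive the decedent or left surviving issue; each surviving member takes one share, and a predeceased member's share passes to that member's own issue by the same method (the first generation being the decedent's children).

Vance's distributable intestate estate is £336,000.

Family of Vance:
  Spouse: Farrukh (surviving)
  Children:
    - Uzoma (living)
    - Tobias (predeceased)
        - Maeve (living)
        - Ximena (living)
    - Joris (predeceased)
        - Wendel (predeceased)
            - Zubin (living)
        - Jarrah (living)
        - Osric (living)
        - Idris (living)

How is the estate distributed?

The spouse counts as an additional share at the children's level, so there are 4 primary shares of £84,000. Farrukh takes one such share (£84,000).
The children's combined portion (£252,000) is divided into 3 shares of £84,000: Uzoma takes £84,000; Tobias's £84,000 share passes to Tobias's issue; Joris's £84,000 share passes to Joris's issue.
Tobias's share (£84,000) is divided into 2 shares of £42,000: Maeve and Ximena each take £42,000.
Joris's share (£84,000) is divided into 4 shares of £21,000: Jarrah, Osric, and Idris each take £21,000; Wendel's £21,000 share passes to Wendel's issue.
Wendel's share (£21,000) passes entirely to Zubin.

Farrukh: £84,000; Uzoma: £84,000; Maeve: £42,000; Ximena: £42,000; Zubin: £21,000; Jarrah: £21,000; Osric: £21,000; Idris: £21,000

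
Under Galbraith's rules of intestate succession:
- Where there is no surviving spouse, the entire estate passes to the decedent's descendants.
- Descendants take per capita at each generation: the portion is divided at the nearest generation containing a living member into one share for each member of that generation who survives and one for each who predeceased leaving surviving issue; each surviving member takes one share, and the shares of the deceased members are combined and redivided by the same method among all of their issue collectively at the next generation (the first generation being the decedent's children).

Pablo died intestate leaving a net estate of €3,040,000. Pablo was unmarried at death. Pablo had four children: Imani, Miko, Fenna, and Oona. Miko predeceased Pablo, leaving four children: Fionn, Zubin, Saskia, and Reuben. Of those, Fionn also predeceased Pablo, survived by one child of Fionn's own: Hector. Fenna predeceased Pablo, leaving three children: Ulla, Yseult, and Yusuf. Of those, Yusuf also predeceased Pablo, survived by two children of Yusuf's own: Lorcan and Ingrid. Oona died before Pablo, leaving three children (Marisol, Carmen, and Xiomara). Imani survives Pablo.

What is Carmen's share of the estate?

Carmen receives €228,000.

The entire €3,040,000 passes to the descendants.
That amount (€3,040,000) is divided at the children's generation into 4 shares of €760,000. Imani takes €760,000. The 3 shares of the deceased (Miko, Fenna, and Oona) are combined into a pool of €2,280,000.
That pool (€2,280,000) is divided at the grandchildren's generation into 10 shares of €228,000. Zubin, Saskia, Reuben, Ulla, Yseult, Marisol, Carmen, and Xiomara each take €228,000. The 2 shares of the deceased (Fionn and Yusuf) are combined into a pool of €456,000.
That pool (€456,000) is divided at the great-grandchildren's generation equally among Hector, Lorcan, and Ingrid: €152,000 each.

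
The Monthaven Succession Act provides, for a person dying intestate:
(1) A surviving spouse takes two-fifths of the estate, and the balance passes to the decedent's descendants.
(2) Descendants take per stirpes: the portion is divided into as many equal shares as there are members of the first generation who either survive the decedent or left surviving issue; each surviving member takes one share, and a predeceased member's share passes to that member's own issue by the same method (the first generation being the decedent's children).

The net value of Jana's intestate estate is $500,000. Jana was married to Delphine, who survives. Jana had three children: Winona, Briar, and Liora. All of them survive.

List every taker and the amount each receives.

Delphine takes two-fifths of $500,000 = $200,000. The remaining $300,000 passes to the descendants.
The descendants' portion ($300,000) is divided into 3 shares of $100,000: Winona, Briar, and Liora each take $100,000.

Delphine: $200,000; Winona: $100,000; Briar: $100,000; Liora: $100,000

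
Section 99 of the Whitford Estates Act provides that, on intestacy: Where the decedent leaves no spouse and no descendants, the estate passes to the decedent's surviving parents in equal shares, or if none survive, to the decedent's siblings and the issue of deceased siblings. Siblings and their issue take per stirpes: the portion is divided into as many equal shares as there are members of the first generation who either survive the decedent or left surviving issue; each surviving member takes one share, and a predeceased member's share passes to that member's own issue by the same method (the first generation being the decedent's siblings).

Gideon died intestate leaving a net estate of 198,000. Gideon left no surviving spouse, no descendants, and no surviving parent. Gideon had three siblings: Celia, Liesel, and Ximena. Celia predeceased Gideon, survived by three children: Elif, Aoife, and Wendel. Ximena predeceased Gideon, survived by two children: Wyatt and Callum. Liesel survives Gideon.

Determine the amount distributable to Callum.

The entire 198,000 passes to the siblings and their issue.
That amount (198,000) is divided into 3 shares of 66,000: Liesel takes 66,000; Celia's 66,000 share passes to Celia's issue; Ximena's 66,000 share passes to Ximena's issue.
Celia's share (66,000) is divided into 3 shares of 22,000: Elif, Aoife, and Wendel each take 22,000.
Ximena's share (66,000) is divided into 2 shares of 33,000: Wyatt and Callum each take 33,000.

Callum receives 33,000.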